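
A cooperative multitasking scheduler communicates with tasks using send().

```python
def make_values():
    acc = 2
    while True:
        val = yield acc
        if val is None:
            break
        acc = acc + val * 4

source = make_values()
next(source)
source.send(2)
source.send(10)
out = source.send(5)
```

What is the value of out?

Step 1: next() -> yield acc=2.
Step 2: send(2) -> val=2, acc = 2 + 2*4 = 10, yield 10.
Step 3: send(10) -> val=10, acc = 10 + 10*4 = 50, yield 50.
Step 4: send(5) -> val=5, acc = 50 + 5*4 = 70, yield 70.
Therefore out = 70.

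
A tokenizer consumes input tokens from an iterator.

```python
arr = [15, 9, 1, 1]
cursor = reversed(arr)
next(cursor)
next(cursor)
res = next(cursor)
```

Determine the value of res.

Step 1: reversed([15, 9, 1, 1]) gives iterator: [1, 1, 9, 15].
Step 2: First next() = 1, second next() = 1.
Step 3: Third next() = 9.
Therefore res = 9.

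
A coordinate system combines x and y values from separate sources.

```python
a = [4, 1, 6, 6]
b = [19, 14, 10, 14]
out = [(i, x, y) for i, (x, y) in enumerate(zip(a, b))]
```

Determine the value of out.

Step 1: enumerate(zip(a, b)) gives index with paired elements:
  i=0: (4, 19)
  i=1: (1, 14)
  i=2: (6, 10)
  i=3: (6, 14)
Therefore out = [(0, 4, 19), (1, 1, 14), (2, 6, 10), (3, 6, 14)].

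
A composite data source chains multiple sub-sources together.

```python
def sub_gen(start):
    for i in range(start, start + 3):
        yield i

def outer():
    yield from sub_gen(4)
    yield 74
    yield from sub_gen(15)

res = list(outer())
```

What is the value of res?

Step 1: outer() delegates to sub_gen(4):
  yield 4
  yield 5
  yield 6
Step 2: yield 74
Step 3: Delegates to sub_gen(15):
  yield 15
  yield 16
  yield 17
Therefore res = [4, 5, 6, 74, 15, 16, 17].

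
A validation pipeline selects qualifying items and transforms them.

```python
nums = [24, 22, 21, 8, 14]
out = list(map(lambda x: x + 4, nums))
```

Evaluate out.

Step 1: Apply lambda x: x + 4 to each element:
  24 -> 28
  22 -> 26
  21 -> 25
  8 -> 12
  14 -> 18
Therefore out = [28, 26, 25, 12, 18].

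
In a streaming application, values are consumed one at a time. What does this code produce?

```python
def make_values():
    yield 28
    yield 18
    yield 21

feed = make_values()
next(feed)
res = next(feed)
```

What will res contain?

Step 1: make_values() creates a generator.
Step 2: next(feed) yields 28 (consumed and discarded).
Step 3: next(feed) yields 18, assigned to res.
Therefore res = 18.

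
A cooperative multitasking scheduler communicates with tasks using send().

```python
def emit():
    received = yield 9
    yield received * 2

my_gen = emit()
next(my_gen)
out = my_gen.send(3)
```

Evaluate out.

Step 1: next(my_gen) advances to first yield, producing 9.
Step 2: send(3) resumes, received = 3.
Step 3: yield received * 2 = 3 * 2 = 6.
Therefore out = 6.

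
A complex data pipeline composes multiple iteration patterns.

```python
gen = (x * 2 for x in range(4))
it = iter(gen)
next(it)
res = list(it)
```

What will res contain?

Step 1: Generator produces [0, 2, 4, 6].
Step 2: next(it) consumes first element (0).
Step 3: list(it) collects remaining: [2, 4, 6].
Therefore res = [2, 4, 6].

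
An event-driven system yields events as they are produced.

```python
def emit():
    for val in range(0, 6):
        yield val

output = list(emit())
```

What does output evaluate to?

Step 1: The generator yields each value from range(0, 6).
Step 2: list() consumes all yields: [0, 1, 2, 3, 4, 5].
Therefore output = [0, 1, 2, 3, 4, 5].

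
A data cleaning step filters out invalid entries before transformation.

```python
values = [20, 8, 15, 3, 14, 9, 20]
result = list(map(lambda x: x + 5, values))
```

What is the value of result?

Step 1: Apply lambda x: x + 5 to each element:
  20 -> 25
  8 -> 13
  15 -> 20
  3 -> 8
  14 -> 19
  9 -> 14
  20 -> 25
Therefore result = [25, 13, 20, 8, 19, 14, 25].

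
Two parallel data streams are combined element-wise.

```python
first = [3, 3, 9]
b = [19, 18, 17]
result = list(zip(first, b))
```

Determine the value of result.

Step 1: zip pairs elements at same index:
  Index 0: (3, 19)
  Index 1: (3, 18)
  Index 2: (9, 17)
Therefore result = [(3, 19), (3, 18), (9, 17)].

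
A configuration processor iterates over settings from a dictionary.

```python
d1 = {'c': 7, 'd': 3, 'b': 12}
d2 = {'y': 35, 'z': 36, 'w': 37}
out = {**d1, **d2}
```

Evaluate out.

Step 1: Merge d1 and d2 (d2 values override on key conflicts).
Step 2: d1 has keys ['c', 'd', 'b'], d2 has keys ['y', 'z', 'w'].
Therefore out = {'c': 7, 'd': 3, 'b': 12, 'y': 35, 'z': 36, 'w': 37}.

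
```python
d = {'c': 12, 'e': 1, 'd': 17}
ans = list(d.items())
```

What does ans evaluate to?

Step 1: d.items() returns (key, value) pairs in insertion order.
Therefore ans = [('c', 12), ('e', 1), ('d', 17)].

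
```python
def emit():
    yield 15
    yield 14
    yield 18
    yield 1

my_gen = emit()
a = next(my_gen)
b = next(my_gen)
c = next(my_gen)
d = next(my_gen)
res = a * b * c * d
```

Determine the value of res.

Step 1: Create generator and consume all values:
  a = next(my_gen) = 15
  b = next(my_gen) = 14
  c = next(my_gen) = 18
  d = next(my_gen) = 1
Step 2: res = 15 * 14 * 18 * 1 = 3780.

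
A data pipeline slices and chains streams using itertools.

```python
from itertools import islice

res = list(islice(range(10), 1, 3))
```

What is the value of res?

Step 1: islice(range(10), 1, 3) takes elements at indices [1, 3).
Step 2: Elements: [1, 2].
Therefore res = [1, 2].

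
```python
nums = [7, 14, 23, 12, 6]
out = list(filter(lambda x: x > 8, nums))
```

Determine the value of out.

Step 1: Filter elements > 8:
  7: removed
  14: kept
  23: kept
  12: kept
  6: removed
Therefore out = [14, 23, 12].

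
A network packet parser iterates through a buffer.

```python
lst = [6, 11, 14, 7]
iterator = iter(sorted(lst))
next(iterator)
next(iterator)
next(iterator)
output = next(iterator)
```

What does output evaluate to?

Step 1: sorted([6, 11, 14, 7]) = [6, 7, 11, 14].
Step 2: Create iterator and skip 3 elements.
Step 3: next() returns 14.
Therefore output = 14.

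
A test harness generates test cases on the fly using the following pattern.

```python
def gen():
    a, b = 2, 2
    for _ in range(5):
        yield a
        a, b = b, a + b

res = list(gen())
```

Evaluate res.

Step 1: Fibonacci-like sequence starting with a=2, b=2:
  Iteration 1: yield a=2, then a,b = 2,4
  Iteration 2: yield a=2, then a,b = 4,6
  Iteration 3: yield a=4, then a,b = 6,10
  Iteration 4: yield a=6, then a,b = 10,16
  Iteration 5: yield a=10, then a,b = 16,26
Therefore res = [2, 2, 4, 6, 10].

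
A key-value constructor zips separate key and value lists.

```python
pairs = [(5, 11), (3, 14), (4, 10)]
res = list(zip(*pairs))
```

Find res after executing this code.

Step 1: zip(*pairs) transposes: unzips [(5, 11), (3, 14), (4, 10)] into separate sequences.
Step 2: First elements: (5, 3, 4), second elements: (11, 14, 10).
Therefore res = [(5, 3, 4), (11, 14, 10)].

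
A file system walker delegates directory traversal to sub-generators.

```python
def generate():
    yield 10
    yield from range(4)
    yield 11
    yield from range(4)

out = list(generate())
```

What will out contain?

Step 1: Trace yields in order:
  yield 10
  yield 0
  yield 1
  yield 2
  yield 3
  yield 11
  yield 0
  yield 1
  yield 2
  yield 3
Therefore out = [10, 0, 1, 2, 3, 11, 0, 1, 2, 3].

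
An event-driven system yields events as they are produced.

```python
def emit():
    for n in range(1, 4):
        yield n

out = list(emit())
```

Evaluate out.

Step 1: The generator yields each value from range(1, 4).
Step 2: list() consumes all yields: [1, 2, 3].
Therefore out = [1, 2, 3].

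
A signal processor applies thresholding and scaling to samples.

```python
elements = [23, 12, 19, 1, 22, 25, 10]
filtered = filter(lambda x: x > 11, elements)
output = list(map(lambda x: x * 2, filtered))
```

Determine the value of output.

Step 1: Filter elements for elements > 11:
  23: kept
  12: kept
  19: kept
  1: removed
  22: kept
  25: kept
  10: removed
Step 2: Map x * 2 on filtered [23, 12, 19, 22, 25]:
  23 -> 46
  12 -> 24
  19 -> 38
  22 -> 44
  25 -> 50
Therefore output = [46, 24, 38, 44, 50].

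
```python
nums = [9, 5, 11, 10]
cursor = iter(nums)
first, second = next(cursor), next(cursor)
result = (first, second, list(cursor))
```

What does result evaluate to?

Step 1: Create iterator over [9, 5, 11, 10].
Step 2: first = 9, second = 5.
Step 3: Remaining elements: [11, 10].
Therefore result = (9, 5, [11, 10]).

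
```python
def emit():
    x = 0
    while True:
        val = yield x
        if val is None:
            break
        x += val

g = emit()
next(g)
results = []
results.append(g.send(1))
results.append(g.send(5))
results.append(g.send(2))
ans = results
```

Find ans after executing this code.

Step 1: next(g) -> yield 0.
Step 2: send(1) -> x = 1, yield 1.
Step 3: send(5) -> x = 6, yield 6.
Step 4: send(2) -> x = 8, yield 8.
Therefore ans = [1, 6, 8].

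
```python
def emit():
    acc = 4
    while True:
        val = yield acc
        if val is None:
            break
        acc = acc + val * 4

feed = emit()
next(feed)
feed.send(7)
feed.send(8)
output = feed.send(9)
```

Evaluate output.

Step 1: next() -> yield acc=4.
Step 2: send(7) -> val=7, acc = 4 + 7*4 = 32, yield 32.
Step 3: send(8) -> val=8, acc = 32 + 8*4 = 64, yield 64.
Step 4: send(9) -> val=9, acc = 64 + 9*4 = 100, yield 100.
Therefore output = 100.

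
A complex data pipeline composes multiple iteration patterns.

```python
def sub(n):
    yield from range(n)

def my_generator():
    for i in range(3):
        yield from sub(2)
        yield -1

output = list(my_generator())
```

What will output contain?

Step 1: For each i in range(3):
  i=0: yield from sub(2) -> [0, 1], then yield -1
  i=1: yield from sub(2) -> [0, 1], then yield -1
  i=2: yield from sub(2) -> [0, 1], then yield -1
Therefore output = [0, 1, -1, 0, 1, -1, 0, 1, -1].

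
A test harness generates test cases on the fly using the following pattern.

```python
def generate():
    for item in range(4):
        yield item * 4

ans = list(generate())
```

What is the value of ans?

Step 1: For each item in range(4), yield item * 4:
  item=0: yield 0 * 4 = 0
  item=1: yield 1 * 4 = 4
  item=2: yield 2 * 4 = 8
  item=3: yield 3 * 4 = 12
Therefore ans = [0, 4, 8, 12].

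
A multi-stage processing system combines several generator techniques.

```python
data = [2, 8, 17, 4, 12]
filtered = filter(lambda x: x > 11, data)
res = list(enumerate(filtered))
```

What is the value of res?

Step 1: Filter [2, 8, 17, 4, 12] for > 11: [17, 12].
Step 2: enumerate re-indexes from 0: [(0, 17), (1, 12)].
Therefore res = [(0, 17), (1, 12)].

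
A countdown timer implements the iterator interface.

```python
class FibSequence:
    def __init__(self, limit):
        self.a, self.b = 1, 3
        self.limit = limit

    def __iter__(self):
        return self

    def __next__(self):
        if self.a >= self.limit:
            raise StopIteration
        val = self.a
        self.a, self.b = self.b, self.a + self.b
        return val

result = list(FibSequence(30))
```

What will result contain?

Step 1: Fibonacci-like sequence (a=1, b=3) until >= 30:
  Yield 1, then a,b = 3,4
  Yield 3, then a,b = 4,7
  Yield 4, then a,b = 7,11
  Yield 7, then a,b = 11,18
  Yield 11, then a,b = 18,29
  Yield 18, then a,b = 29,47
  Yield 29, then a,b = 47,76
Step 2: 47 >= 30, stop.
Therefore result = [1, 3, 4, 7, 11, 18, 29].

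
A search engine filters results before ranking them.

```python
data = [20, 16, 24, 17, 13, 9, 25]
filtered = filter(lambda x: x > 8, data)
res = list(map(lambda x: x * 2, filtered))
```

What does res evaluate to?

Step 1: Filter data for elements > 8:
  20: kept
  16: kept
  24: kept
  17: kept
  13: kept
  9: kept
  25: kept
Step 2: Map x * 2 on filtered [20, 16, 24, 17, 13, 9, 25]:
  20 -> 40
  16 -> 32
  24 -> 48
  17 -> 34
  13 -> 26
  9 -> 18
  25 -> 50
Therefore res = [40, 32, 48, 34, 26, 18, 50].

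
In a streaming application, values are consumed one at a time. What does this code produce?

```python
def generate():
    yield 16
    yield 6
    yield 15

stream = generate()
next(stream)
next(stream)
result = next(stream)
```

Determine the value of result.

Step 1: generate() creates a generator.
Step 2: next(stream) yields 16 (consumed and discarded).
Step 3: next(stream) yields 6 (consumed and discarded).
Step 4: next(stream) yields 15, assigned to result.
Therefore result = 15.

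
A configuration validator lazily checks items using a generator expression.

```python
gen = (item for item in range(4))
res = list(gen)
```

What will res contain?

Step 1: Generator expression iterates range(4): [0, 1, 2, 3].
Step 2: list() collects all values.
Therefore res = [0, 1, 2, 3].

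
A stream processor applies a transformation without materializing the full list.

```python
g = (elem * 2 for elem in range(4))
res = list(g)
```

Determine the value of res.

Step 1: For each elem in range(4), compute elem*2:
  elem=0: 0*2 = 0
  elem=1: 1*2 = 2
  elem=2: 2*2 = 4
  elem=3: 3*2 = 6
Therefore res = [0, 2, 4, 6].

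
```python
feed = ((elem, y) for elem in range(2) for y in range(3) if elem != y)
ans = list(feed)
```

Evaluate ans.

Step 1: Nested generator over range(2) x range(3) where elem != y:
  (0, 0): excluded (elem == y)
  (0, 1): included
  (0, 2): included
  (1, 0): included
  (1, 1): excluded (elem == y)
  (1, 2): included
Therefore ans = [(0, 1), (0, 2), (1, 0), (1, 2)].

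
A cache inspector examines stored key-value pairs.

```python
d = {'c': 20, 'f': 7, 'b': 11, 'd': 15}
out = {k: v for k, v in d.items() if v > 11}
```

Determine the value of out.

Step 1: Filter items where value > 11:
  'c': 20 > 11: kept
  'f': 7 <= 11: removed
  'b': 11 <= 11: removed
  'd': 15 > 11: kept
Therefore out = {'c': 20, 'd': 15}.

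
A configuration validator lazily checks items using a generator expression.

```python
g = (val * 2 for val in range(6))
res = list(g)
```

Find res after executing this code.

Step 1: For each val in range(6), compute val*2:
  val=0: 0*2 = 0
  val=1: 1*2 = 2
  val=2: 2*2 = 4
  val=3: 3*2 = 6
  val=4: 4*2 = 8
  val=5: 5*2 = 10
Therefore res = [0, 2, 4, 6, 8, 10].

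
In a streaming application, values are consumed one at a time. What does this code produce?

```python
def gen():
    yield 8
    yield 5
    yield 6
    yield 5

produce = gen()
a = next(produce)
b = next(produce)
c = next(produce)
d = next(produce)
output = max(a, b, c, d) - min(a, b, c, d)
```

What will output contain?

Step 1: Create generator and consume all values:
  a = next(produce) = 8
  b = next(produce) = 5
  c = next(produce) = 6
  d = next(produce) = 5
Step 2: max = 8, min = 5, output = 8 - 5 = 3.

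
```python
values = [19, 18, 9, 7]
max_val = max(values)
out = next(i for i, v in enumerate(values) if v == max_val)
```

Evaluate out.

Step 1: max([19, 18, 9, 7]) = 19.
Step 2: Find first index where value == 19:
  Index 0: 19 == 19, found!
Therefore out = 0.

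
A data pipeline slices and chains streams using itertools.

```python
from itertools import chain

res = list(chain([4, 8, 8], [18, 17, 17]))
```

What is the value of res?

Step 1: chain() concatenates iterables: [4, 8, 8] + [18, 17, 17].
Therefore res = [4, 8, 8, 18, 17, 17].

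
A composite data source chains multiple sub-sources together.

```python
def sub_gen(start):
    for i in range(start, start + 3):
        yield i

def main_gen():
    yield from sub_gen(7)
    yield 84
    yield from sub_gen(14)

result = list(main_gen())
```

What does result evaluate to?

Step 1: main_gen() delegates to sub_gen(7):
  yield 7
  yield 8
  yield 9
Step 2: yield 84
Step 3: Delegates to sub_gen(14):
  yield 14
  yield 15
  yield 16
Therefore result = [7, 8, 9, 84, 14, 15, 16].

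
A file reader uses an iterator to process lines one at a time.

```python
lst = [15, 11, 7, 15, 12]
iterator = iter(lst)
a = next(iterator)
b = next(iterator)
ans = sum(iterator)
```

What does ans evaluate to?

Step 1: Create iterator over [15, 11, 7, 15, 12].
Step 2: a = next() = 15, b = next() = 11.
Step 3: sum() of remaining [7, 15, 12] = 34.
Therefore ans = 34.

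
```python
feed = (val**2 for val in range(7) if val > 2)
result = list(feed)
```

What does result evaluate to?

Step 1: For range(7), keep val > 2, then square:
  val=0: 0 <= 2, excluded
  val=1: 1 <= 2, excluded
  val=2: 2 <= 2, excluded
  val=3: 3 > 2, yield 3**2 = 9
  val=4: 4 > 2, yield 4**2 = 16
  val=5: 5 > 2, yield 5**2 = 25
  val=6: 6 > 2, yield 6**2 = 36
Therefore result = [9, 16, 25, 36].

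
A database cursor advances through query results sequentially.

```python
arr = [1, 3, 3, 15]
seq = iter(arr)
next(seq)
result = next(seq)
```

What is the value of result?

Step 1: Create iterator over [1, 3, 3, 15].
Step 2: next() consumes 1.
Step 3: next() returns 3.
Therefore result = 3.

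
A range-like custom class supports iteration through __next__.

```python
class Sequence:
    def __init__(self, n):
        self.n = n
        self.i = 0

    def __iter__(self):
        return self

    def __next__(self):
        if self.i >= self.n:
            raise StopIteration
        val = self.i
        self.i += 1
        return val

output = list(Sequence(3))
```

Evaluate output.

Step 1: Sequence(3) creates an iterator counting 0 to 2.
Step 2: list() consumes all values: [0, 1, 2].
Therefore output = [0, 1, 2].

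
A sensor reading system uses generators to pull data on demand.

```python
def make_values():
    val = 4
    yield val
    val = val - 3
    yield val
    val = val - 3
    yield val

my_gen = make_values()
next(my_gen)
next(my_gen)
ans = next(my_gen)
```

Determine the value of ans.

Step 1: Trace through generator execution:
  Yield 1: val starts at 4, yield 4
  Yield 2: val = 4 - 3 = 1, yield 1
  Yield 3: val = 1 - 3 = -2, yield -2
Step 2: First next() gets 4, second next() gets the second value, third next() yields -2.
Therefore ans = -2.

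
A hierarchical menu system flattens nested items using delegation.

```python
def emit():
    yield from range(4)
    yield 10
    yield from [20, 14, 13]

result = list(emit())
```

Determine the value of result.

Step 1: Trace yields in order:
  yield 0
  yield 1
  yield 2
  yield 3
  yield 10
  yield 20
  yield 14
  yield 13
Therefore result = [0, 1, 2, 3, 10, 20, 14, 13].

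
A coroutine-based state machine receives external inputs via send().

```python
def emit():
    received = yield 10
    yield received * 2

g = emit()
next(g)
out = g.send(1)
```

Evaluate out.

Step 1: next(g) advances to first yield, producing 10.
Step 2: send(1) resumes, received = 1.
Step 3: yield received * 2 = 1 * 2 = 2.
Therefore out = 2.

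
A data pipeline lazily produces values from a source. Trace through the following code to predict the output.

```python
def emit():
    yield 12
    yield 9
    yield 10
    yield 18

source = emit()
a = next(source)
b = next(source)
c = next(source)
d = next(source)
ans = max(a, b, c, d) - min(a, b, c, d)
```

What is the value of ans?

Step 1: Create generator and consume all values:
  a = next(source) = 12
  b = next(source) = 9
  c = next(source) = 10
  d = next(source) = 18
Step 2: max = 18, min = 9, ans = 18 - 9 = 9.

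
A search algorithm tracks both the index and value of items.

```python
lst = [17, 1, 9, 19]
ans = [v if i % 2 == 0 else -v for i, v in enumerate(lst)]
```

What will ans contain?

Step 1: For each (i, v), keep v if i is even, negate if odd:
  i=0 (even): keep 17
  i=1 (odd): negate to -1
  i=2 (even): keep 9
  i=3 (odd): negate to -19
Therefore ans = [17, -1, 9, -19].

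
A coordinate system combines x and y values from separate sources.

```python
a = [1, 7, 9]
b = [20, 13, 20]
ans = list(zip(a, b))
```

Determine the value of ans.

Step 1: zip pairs elements at same index:
  Index 0: (1, 20)
  Index 1: (7, 13)
  Index 2: (9, 20)
Therefore ans = [(1, 20), (7, 13), (9, 20)].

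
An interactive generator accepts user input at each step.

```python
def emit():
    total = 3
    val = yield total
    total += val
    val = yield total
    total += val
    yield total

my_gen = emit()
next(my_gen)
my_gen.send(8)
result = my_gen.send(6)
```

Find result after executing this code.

Step 1: next() -> yield total=3.
Step 2: send(8) -> val=8, total = 3+8 = 11, yield 11.
Step 3: send(6) -> val=6, total = 11+6 = 17, yield 17.
Therefore result = 17.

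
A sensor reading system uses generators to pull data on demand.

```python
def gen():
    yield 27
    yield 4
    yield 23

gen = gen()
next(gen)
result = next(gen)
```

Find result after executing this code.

Step 1: gen() creates a generator.
Step 2: next(gen) yields 27 (consumed and discarded).
Step 3: next(gen) yields 4, assigned to result.
Therefore result = 4.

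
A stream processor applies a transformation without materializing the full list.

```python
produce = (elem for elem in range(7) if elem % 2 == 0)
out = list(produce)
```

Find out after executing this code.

Step 1: Filter range(7) keeping only even values:
  elem=0: even, included
  elem=1: odd, excluded
  elem=2: even, included
  elem=3: odd, excluded
  elem=4: even, included
  elem=5: odd, excluded
  elem=6: even, included
Therefore out = [0, 2, 4, 6].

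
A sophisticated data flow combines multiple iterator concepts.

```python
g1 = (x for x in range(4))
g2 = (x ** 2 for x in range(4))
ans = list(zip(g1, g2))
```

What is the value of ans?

Step 1: g1 produces [0, 1, 2, 3].
Step 2: g2 produces [0, 1, 4, 9].
Step 3: zip pairs them: [(0, 0), (1, 1), (2, 4), (3, 9)].
Therefore ans = [(0, 0), (1, 1), (2, 4), (3, 9)].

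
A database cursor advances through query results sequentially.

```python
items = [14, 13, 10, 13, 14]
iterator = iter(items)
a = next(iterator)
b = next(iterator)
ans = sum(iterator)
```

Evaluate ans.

Step 1: Create iterator over [14, 13, 10, 13, 14].
Step 2: a = next() = 14, b = next() = 13.
Step 3: sum() of remaining [10, 13, 14] = 37.
Therefore ans = 37.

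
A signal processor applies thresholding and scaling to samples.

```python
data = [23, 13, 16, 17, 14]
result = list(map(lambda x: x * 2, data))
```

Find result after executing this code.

Step 1: Apply lambda x: x * 2 to each element:
  23 -> 46
  13 -> 26
  16 -> 32
  17 -> 34
  14 -> 28
Therefore result = [46, 26, 32, 34, 28].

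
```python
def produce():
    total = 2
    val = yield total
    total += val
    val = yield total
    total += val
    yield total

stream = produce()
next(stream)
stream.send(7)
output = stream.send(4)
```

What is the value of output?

Step 1: next() -> yield total=2.
Step 2: send(7) -> val=7, total = 2+7 = 9, yield 9.
Step 3: send(4) -> val=4, total = 9+4 = 13, yield 13.
Therefore output = 13.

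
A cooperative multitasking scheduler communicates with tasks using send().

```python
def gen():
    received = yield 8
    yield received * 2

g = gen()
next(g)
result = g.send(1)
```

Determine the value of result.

Step 1: next(g) advances to first yield, producing 8.
Step 2: send(1) resumes, received = 1.
Step 3: yield received * 2 = 1 * 2 = 2.
Therefore result = 2.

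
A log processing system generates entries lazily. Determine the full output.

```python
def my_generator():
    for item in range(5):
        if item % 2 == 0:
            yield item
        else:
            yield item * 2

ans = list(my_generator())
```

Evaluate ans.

Step 1: For each item in range(5), yield item if even, else item*2:
  item=0 (even): yield 0
  item=1 (odd): yield 1*2 = 2
  item=2 (even): yield 2
  item=3 (odd): yield 3*2 = 6
  item=4 (even): yield 4
Therefore ans = [0, 2, 2, 6, 4].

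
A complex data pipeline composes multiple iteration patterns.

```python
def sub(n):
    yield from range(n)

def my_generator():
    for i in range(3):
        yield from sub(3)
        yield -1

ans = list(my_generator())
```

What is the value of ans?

Step 1: For each i in range(3):
  i=0: yield from sub(3) -> [0, 1, 2], then yield -1
  i=1: yield from sub(3) -> [0, 1, 2], then yield -1
  i=2: yield from sub(3) -> [0, 1, 2], then yield -1
Therefore ans = [0, 1, 2, -1, 0, 1, 2, -1, 0, 1, 2, -1].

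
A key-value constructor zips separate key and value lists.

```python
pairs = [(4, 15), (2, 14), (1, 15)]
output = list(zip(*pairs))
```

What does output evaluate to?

Step 1: zip(*pairs) transposes: unzips [(4, 15), (2, 14), (1, 15)] into separate sequences.
Step 2: First elements: (4, 2, 1), second elements: (15, 14, 15).
Therefore output = [(4, 2, 1), (15, 14, 15)].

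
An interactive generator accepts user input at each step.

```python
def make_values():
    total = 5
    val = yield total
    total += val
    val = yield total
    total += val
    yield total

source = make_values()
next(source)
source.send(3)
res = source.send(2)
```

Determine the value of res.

Step 1: next() -> yield total=5.
Step 2: send(3) -> val=3, total = 5+3 = 8, yield 8.
Step 3: send(2) -> val=2, total = 8+2 = 10, yield 10.
Therefore res = 10.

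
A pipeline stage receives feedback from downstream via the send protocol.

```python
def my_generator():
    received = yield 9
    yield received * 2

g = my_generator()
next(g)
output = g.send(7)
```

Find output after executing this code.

Step 1: next(g) advances to first yield, producing 9.
Step 2: send(7) resumes, received = 7.
Step 3: yield received * 2 = 7 * 2 = 14.
Therefore output = 14.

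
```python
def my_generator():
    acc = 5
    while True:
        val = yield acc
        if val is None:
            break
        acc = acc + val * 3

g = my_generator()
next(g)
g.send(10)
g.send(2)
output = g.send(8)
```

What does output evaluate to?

Step 1: next() -> yield acc=5.
Step 2: send(10) -> val=10, acc = 5 + 10*3 = 35, yield 35.
Step 3: send(2) -> val=2, acc = 35 + 2*3 = 41, yield 41.
Step 4: send(8) -> val=8, acc = 41 + 8*3 = 65, yield 65.
Therefore output = 65.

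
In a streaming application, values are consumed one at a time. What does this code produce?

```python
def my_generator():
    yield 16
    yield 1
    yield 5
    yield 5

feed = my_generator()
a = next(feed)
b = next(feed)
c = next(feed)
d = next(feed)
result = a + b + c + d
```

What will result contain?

Step 1: Create generator and consume all values:
  a = next(feed) = 16
  b = next(feed) = 1
  c = next(feed) = 5
  d = next(feed) = 5
Step 2: result = 16 + 1 + 5 + 5 = 27.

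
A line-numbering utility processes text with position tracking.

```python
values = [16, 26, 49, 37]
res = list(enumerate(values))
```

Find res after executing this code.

Step 1: enumerate pairs each element with its index:
  (0, 16)
  (1, 26)
  (2, 49)
  (3, 37)
Therefore res = [(0, 16), (1, 26), (2, 49), (3, 37)].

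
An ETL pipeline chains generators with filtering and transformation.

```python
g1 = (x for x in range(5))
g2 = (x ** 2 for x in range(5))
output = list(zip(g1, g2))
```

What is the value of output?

Step 1: g1 produces [0, 1, 2, 3, 4].
Step 2: g2 produces [0, 1, 4, 9, 16].
Step 3: zip pairs them: [(0, 0), (1, 1), (2, 4), (3, 9), (4, 16)].
Therefore output = [(0, 0), (1, 1), (2, 4), (3, 9), (4, 16)].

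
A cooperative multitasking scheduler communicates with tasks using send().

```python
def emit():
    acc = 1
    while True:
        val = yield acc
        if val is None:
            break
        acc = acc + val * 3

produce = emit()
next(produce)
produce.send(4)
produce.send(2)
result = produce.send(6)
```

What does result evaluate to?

Step 1: next() -> yield acc=1.
Step 2: send(4) -> val=4, acc = 1 + 4*3 = 13, yield 13.
Step 3: send(2) -> val=2, acc = 13 + 2*3 = 19, yield 19.
Step 4: send(6) -> val=6, acc = 19 + 6*3 = 37, yield 37.
Therefore result = 37.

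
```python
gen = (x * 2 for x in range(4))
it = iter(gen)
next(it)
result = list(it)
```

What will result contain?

Step 1: Generator produces [0, 2, 4, 6].
Step 2: next(it) consumes first element (0).
Step 3: list(it) collects remaining: [2, 4, 6].
Therefore result = [2, 4, 6].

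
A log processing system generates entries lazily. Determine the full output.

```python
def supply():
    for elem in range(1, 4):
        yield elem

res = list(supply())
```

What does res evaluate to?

Step 1: The generator yields each value from range(1, 4).
Step 2: list() consumes all yields: [1, 2, 3].
Therefore res = [1, 2, 3].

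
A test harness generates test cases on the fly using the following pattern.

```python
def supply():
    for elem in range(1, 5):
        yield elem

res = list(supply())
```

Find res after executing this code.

Step 1: The generator yields each value from range(1, 5).
Step 2: list() consumes all yields: [1, 2, 3, 4].
Therefore res = [1, 2, 3, 4].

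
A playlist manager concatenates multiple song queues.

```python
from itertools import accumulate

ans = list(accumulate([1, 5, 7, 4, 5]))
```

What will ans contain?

Step 1: accumulate computes running sums:
  + 1 = 1
  + 5 = 6
  + 7 = 13
  + 4 = 17
  + 5 = 22
Therefore ans = [1, 6, 13, 17, 22].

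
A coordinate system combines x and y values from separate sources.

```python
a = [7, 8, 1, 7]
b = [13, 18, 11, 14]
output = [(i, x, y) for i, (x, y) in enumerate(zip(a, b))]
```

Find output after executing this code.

Step 1: enumerate(zip(a, b)) gives index with paired elements:
  i=0: (7, 13)
  i=1: (8, 18)
  i=2: (1, 11)
  i=3: (7, 14)
Therefore output = [(0, 7, 13), (1, 8, 18), (2, 1, 11), (3, 7, 14)].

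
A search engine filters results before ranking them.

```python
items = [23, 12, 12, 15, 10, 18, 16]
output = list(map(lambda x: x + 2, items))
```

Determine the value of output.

Step 1: Apply lambda x: x + 2 to each element:
  23 -> 25
  12 -> 14
  12 -> 14
  15 -> 17
  10 -> 12
  18 -> 20
  16 -> 18
Therefore output = [25, 14, 14, 17, 12, 20, 18].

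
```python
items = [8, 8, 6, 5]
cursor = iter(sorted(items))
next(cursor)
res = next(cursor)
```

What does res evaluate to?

Step 1: sorted([8, 8, 6, 5]) = [5, 6, 8, 8].
Step 2: Create iterator and skip 1 elements.
Step 3: next() returns 6.
Therefore res = 6.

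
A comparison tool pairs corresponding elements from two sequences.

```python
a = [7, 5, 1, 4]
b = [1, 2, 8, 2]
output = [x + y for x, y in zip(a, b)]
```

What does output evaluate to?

Step 1: Add corresponding elements:
  7 + 1 = 8
  5 + 2 = 7
  1 + 8 = 9
  4 + 2 = 6
Therefore output = [8, 7, 9, 6].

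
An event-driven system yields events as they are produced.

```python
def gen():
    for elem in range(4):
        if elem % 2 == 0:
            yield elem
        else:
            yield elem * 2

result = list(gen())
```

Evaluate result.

Step 1: For each elem in range(4), yield elem if even, else elem*2:
  elem=0 (even): yield 0
  elem=1 (odd): yield 1*2 = 2
  elem=2 (even): yield 2
  elem=3 (odd): yield 3*2 = 6
Therefore result = [0, 2, 2, 6].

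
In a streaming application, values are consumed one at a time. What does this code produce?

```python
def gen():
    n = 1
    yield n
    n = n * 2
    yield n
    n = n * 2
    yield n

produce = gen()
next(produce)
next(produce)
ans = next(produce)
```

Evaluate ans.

Step 1: Trace through generator execution:
  Yield 1: n starts at 1, yield 1
  Yield 2: n = 1 * 2 = 2, yield 2
  Yield 3: n = 2 * 2 = 4, yield 4
Step 2: First next() gets 1, second next() gets the second value, third next() yields 4.
Therefore ans = 4.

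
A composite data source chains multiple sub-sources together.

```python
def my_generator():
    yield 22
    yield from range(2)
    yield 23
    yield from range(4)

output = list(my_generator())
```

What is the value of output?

Step 1: Trace yields in order:
  yield 22
  yield 0
  yield 1
  yield 23
  yield 0
  yield 1
  yield 2
  yield 3
Therefore output = [22, 0, 1, 23, 0, 1, 2, 3].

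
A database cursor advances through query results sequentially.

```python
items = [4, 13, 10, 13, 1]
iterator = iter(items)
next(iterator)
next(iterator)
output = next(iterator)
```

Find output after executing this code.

Step 1: Create iterator over [4, 13, 10, 13, 1].
Step 2: next() consumes 4.
Step 3: next() consumes 13.
Step 4: next() returns 10.
Therefore output = 10.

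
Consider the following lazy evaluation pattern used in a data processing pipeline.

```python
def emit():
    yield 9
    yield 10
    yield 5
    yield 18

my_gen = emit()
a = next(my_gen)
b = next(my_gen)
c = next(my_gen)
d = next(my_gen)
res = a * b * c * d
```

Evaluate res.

Step 1: Create generator and consume all values:
  a = next(my_gen) = 9
  b = next(my_gen) = 10
  c = next(my_gen) = 5
  d = next(my_gen) = 18
Step 2: res = 9 * 10 * 5 * 18 = 8100.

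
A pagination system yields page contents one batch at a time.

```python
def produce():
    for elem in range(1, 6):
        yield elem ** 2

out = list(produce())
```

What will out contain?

Step 1: For each elem in range(1, 6), yield elem**2:
  elem=1: yield 1**2 = 1
  elem=2: yield 2**2 = 4
  elem=3: yield 3**2 = 9
  elem=4: yield 4**2 = 16
  elem=5: yield 5**2 = 25
Therefore out = [1, 4, 9, 16, 25].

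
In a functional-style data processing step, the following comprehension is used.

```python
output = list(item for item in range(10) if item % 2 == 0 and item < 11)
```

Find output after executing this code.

Step 1: Filter range(10) where item % 2 == 0 and item < 11:
  item=0: both conditions met, included
  item=1: excluded (1 % 2 != 0)
  item=2: both conditions met, included
  item=3: excluded (3 % 2 != 0)
  item=4: both conditions met, included
  item=5: excluded (5 % 2 != 0)
  item=6: both conditions met, included
  item=7: excluded (7 % 2 != 0)
  item=8: both conditions met, included
  item=9: excluded (9 % 2 != 0)
Therefore output = [0, 2, 4, 6, 8].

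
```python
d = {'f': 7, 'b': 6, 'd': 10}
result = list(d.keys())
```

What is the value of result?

Step 1: d.keys() returns the dictionary keys in insertion order.
Therefore result = ['f', 'b', 'd'].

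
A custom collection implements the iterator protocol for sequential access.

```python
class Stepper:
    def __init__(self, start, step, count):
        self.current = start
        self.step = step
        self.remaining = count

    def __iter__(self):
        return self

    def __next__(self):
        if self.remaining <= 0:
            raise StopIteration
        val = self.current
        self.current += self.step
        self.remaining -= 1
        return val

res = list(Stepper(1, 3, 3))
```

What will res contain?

Step 1: Stepper starts at 1, increments by 3, for 3 steps:
  Yield 1, then current += 3
  Yield 4, then current += 3
  Yield 7, then current += 3
Therefore res = [1, 4, 7].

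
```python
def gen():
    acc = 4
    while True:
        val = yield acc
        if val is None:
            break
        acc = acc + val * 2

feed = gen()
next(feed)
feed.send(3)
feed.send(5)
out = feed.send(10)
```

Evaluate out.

Step 1: next() -> yield acc=4.
Step 2: send(3) -> val=3, acc = 4 + 3*2 = 10, yield 10.
Step 3: send(5) -> val=5, acc = 10 + 5*2 = 20, yield 20.
Step 4: send(10) -> val=10, acc = 20 + 10*2 = 40, yield 40.
Therefore out = 40.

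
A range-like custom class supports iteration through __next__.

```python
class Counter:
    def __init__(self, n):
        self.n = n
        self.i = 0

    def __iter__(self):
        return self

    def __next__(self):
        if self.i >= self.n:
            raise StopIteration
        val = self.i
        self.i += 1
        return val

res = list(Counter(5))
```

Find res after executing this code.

Step 1: Counter(5) creates an iterator counting 0 to 4.
Step 2: list() consumes all values: [0, 1, 2, 3, 4].
Therefore res = [0, 1, 2, 3, 4].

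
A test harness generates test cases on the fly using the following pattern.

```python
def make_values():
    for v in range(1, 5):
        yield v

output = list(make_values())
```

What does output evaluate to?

Step 1: The generator yields each value from range(1, 5).
Step 2: list() consumes all yields: [1, 2, 3, 4].
Therefore output = [1, 2, 3, 4].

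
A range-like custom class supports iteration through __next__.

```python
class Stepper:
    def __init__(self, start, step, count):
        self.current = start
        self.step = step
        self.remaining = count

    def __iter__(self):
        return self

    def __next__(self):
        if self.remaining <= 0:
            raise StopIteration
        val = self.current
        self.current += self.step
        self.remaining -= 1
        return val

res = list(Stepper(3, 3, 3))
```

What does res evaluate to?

Step 1: Stepper starts at 3, increments by 3, for 3 steps:
  Yield 3, then current += 3
  Yield 6, then current += 3
  Yield 9, then current += 3
Therefore res = [3, 6, 9].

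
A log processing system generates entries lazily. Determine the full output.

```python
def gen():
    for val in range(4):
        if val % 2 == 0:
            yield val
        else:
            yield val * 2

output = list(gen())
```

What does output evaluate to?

Step 1: For each val in range(4), yield val if even, else val*2:
  val=0 (even): yield 0
  val=1 (odd): yield 1*2 = 2
  val=2 (even): yield 2
  val=3 (odd): yield 3*2 = 6
Therefore output = [0, 2, 2, 6].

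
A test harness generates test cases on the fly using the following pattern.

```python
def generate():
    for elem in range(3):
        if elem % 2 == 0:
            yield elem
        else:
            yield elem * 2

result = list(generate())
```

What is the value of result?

Step 1: For each elem in range(3), yield elem if even, else elem*2:
  elem=0 (even): yield 0
  elem=1 (odd): yield 1*2 = 2
  elem=2 (even): yield 2
Therefore result = [0, 2, 2].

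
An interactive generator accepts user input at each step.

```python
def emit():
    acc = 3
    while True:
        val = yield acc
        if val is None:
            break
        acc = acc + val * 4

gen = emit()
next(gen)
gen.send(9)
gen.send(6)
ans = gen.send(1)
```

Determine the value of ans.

Step 1: next() -> yield acc=3.
Step 2: send(9) -> val=9, acc = 3 + 9*4 = 39, yield 39.
Step 3: send(6) -> val=6, acc = 39 + 6*4 = 63, yield 63.
Step 4: send(1) -> val=1, acc = 63 + 1*4 = 67, yield 67.
Therefore ans = 67.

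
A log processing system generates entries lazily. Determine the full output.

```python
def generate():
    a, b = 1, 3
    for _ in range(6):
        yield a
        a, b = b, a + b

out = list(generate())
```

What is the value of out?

Step 1: Fibonacci-like sequence starting with a=1, b=3:
  Iteration 1: yield a=1, then a,b = 3,4
  Iteration 2: yield a=3, then a,b = 4,7
  Iteration 3: yield a=4, then a,b = 7,11
  Iteration 4: yield a=7, then a,b = 11,18
  Iteration 5: yield a=11, then a,b = 18,29
  Iteration 6: yield a=18, then a,b = 29,47
Therefore out = [1, 3, 4, 7, 11, 18].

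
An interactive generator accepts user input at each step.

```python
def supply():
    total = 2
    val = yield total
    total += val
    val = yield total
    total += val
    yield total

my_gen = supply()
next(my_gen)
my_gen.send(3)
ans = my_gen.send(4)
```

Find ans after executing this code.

Step 1: next() -> yield total=2.
Step 2: send(3) -> val=3, total = 2+3 = 5, yield 5.
Step 3: send(4) -> val=4, total = 5+4 = 9, yield 9.
Therefore ans = 9.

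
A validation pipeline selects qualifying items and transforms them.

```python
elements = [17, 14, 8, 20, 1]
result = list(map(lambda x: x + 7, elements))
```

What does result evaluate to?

Step 1: Apply lambda x: x + 7 to each element:
  17 -> 24
  14 -> 21
  8 -> 15
  20 -> 27
  1 -> 8
Therefore result = [24, 21, 15, 27, 8].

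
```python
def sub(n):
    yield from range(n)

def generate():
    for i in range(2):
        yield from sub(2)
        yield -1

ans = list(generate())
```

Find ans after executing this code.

Step 1: For each i in range(2):
  i=0: yield from sub(2) -> [0, 1], then yield -1
  i=1: yield from sub(2) -> [0, 1], then yield -1
Therefore ans = [0, 1, -1, 0, 1, -1].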